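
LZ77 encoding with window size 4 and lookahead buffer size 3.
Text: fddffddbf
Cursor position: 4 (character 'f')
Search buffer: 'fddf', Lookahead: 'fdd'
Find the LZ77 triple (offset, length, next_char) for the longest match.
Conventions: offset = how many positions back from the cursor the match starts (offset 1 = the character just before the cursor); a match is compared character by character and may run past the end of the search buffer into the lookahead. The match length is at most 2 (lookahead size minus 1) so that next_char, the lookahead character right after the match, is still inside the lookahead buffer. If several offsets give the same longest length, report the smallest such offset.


Try each offset into the search buffer:
  offset=1 (pos 3, char 'f'): match length 1
  offset=2 (pos 2, char 'd'): match length 0
  offset=3 (pos 1, char 'd'): match length 0
  offset=4 (pos 0, char 'f'): match length 2
Longest match has length 2 at offset 4.
next_char = character at position 4 + 2 = 6 -> 'd'

Best match: offset=4, length=2 (matching 'fd' starting at position 0)
LZ77 triple: (4, 2, 'd')


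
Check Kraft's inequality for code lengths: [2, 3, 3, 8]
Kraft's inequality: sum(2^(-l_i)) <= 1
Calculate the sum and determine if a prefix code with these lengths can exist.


Sum = 2^(-2) + 2^(-3) + 2^(-3) + 2^(-8)
    = 0.25 + 0.125 + 0.125 + 0.00390625
    = 129/256 = 0.50390625
Since 0.50390625 <= 1, Kraft's inequality IS satisfied.
A prefix code with these lengths CAN exist.

Kraft sum = 0.50390625. Satisfied.


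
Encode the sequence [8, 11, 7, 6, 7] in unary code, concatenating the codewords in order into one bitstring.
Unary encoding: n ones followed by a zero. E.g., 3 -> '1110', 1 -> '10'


Encode each number as n ones followed by a terminating 0:
  8 -> 111111110 (9 bits)
  11 -> 111111111110 (12 bits)
  7 -> 11111110 (8 bits)
  6 -> 1111110 (7 bits)
  7 -> 11111110 (8 bits)
Total length = 9 + 12 + 8 + 7 + 8 = 44 bits.

Unary([8, 11, 7, 6, 7]) = 11111111011111111111011111110111111011111110 (44 bits)


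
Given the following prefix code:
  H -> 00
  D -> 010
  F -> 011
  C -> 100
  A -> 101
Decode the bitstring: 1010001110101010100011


Decoding step by step:
Bits 101 -> A
Bits 00 -> H
Bits 011 -> F
Bits 101 -> A
Bits 010 -> D
Bits 101 -> A
Bits 00 -> H
Bits 011 -> F


Decoded message: AHFADAHF


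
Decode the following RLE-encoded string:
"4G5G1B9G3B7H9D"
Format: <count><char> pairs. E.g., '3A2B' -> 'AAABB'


Expanding each <count><char> pair:
  4G -> 'GGGG'
  5G -> 'GGGGG'
  1B -> 'B'
  9G -> 'GGGGGGGGG'
  3B -> 'BBB'
  7H -> 'HHHHHHH'
  9D -> 'DDDDDDDDD'

Decoded = GGGGGGGGGBGGGGGGGGGBBBHHHHHHHDDDDDDDDD


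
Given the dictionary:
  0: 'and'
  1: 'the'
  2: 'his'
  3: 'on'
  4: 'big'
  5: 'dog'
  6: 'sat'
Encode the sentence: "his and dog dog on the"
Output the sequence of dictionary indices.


Look up each word in the dictionary:
  'his' -> 2
  'and' -> 0
  'dog' -> 5
  'dog' -> 5
  'on' -> 3
  'the' -> 1

Encoded: [2, 0, 5, 5, 3, 1]


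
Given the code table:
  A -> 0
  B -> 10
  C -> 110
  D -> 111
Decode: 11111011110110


Decoding:
111 -> D
110 -> C
111 -> D
10 -> B
110 -> C


Result: DCDBC


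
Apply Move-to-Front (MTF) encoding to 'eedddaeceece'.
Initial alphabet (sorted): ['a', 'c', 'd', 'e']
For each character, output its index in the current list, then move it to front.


MTF encoding:
'e': index 3 in ['a', 'c', 'd', 'e'] -> ['e', 'a', 'c', 'd']
'e': index 0 in ['e', 'a', 'c', 'd'] -> ['e', 'a', 'c', 'd']
'd': index 3 in ['e', 'a', 'c', 'd'] -> ['d', 'e', 'a', 'c']
'd': index 0 in ['d', 'e', 'a', 'c'] -> ['d', 'e', 'a', 'c']
'd': index 0 in ['d', 'e', 'a', 'c'] -> ['d', 'e', 'a', 'c']
'a': index 2 in ['d', 'e', 'a', 'c'] -> ['a', 'd', 'e', 'c']
'e': index 2 in ['a', 'd', 'e', 'c'] -> ['e', 'a', 'd', 'c']
'c': index 3 in ['e', 'a', 'd', 'c'] -> ['c', 'e', 'a', 'd']
'e': index 1 in ['c', 'e', 'a', 'd'] -> ['e', 'c', 'a', 'd']
'e': index 0 in ['e', 'c', 'a', 'd'] -> ['e', 'c', 'a', 'd']
'c': index 1 in ['e', 'c', 'a', 'd'] -> ['c', 'e', 'a', 'd']
'e': index 1 in ['c', 'e', 'a', 'd'] -> ['e', 'c', 'a', 'd']


Output: [3, 0, 3, 0, 0, 2, 2, 3, 1, 0, 1, 1]


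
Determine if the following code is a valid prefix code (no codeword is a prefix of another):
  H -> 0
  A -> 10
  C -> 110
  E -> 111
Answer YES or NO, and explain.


Checking each pair (does one codeword prefix another?):
  H='0' vs A='10': no prefix
  H='0' vs C='110': no prefix
  H='0' vs E='111': no prefix
  A='10' vs H='0': no prefix
  A='10' vs C='110': no prefix
  A='10' vs E='111': no prefix
  C='110' vs H='0': no prefix
  C='110' vs A='10': no prefix
  C='110' vs E='111': no prefix
  E='111' vs H='0': no prefix
  E='111' vs A='10': no prefix
  E='111' vs C='110': no prefix
No violation found over all pairs.

YES -- this is a valid prefix code. No codeword is a prefix of any other codeword.


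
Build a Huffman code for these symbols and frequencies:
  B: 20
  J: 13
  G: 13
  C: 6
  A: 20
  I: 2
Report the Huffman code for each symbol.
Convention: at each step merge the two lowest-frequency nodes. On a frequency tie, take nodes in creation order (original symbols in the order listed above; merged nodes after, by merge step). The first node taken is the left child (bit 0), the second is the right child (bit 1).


Huffman tree construction:
Step 1: Merge I(2) + C(6) = 8
Step 2: Merge (I+C)(8) + J(13) = 21
Step 3: Merge G(13) + B(20) = 33
Step 4: Merge A(20) + ((I+C)+J)(21) = 41
Step 5: Merge (G+B)(33) + (A+((I+C)+J))(41) = 74
Read each symbol's code off the tree from the root (left child = 0, right child = 1).

Codes:
  B: 01 (length 2)
  J: 111 (length 3)
  G: 00 (length 2)
  C: 1101 (length 4)
  A: 10 (length 2)
  I: 1100 (length 4)
Average code length: 177/74 = 2.3919 bits/symbol


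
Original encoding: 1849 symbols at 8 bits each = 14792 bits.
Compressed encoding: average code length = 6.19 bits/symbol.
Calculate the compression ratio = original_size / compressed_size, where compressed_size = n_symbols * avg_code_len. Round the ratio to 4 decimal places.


original_size = n_symbols * orig_bits = 1849 * 8 = 14792 bits
compressed_size = n_symbols * avg_code_len = 1849 * 6.19 = 11445.31 bits
ratio = original_size / compressed_size = 14792 / 11445.31 = 1.2924

Compression ratio = 1.2924


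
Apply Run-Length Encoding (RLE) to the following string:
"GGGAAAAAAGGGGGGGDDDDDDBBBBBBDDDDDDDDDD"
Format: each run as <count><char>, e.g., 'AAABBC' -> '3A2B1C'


Scanning runs left to right:
  i=0: run of 'G' x 3 -> '3G'
  i=3: run of 'A' x 6 -> '6A'
  i=9: run of 'G' x 7 -> '7G'
  i=16: run of 'D' x 6 -> '6D'
  i=22: run of 'B' x 6 -> '6B'
  i=28: run of 'D' x 10 -> '10D'

RLE = 3G6A7G6D6B10D


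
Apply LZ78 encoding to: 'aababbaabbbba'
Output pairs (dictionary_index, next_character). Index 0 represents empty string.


LZ78 encoding steps:
Dictionary: {0: ''}
Step 1: w='' (idx 0), next='a' -> output (0, 'a'), add 'a' as idx 1
Step 2: w='a' (idx 1), next='b' -> output (1, 'b'), add 'ab' as idx 2
Step 3: w='ab' (idx 2), next='b' -> output (2, 'b'), add 'abb' as idx 3
Step 4: w='a' (idx 1), next='a' -> output (1, 'a'), add 'aa' as idx 4
Step 5: w='' (idx 0), next='b' -> output (0, 'b'), add 'b' as idx 5
Step 6: w='b' (idx 5), next='b' -> output (5, 'b'), add 'bb' as idx 6
Step 7: w='b' (idx 5), next='a' -> output (5, 'a'), add 'ba' as idx 7


Encoded: [(0, 'a'), (1, 'b'), (2, 'b'), (1, 'a'), (0, 'b'), (5, 'b'), (5, 'a')]


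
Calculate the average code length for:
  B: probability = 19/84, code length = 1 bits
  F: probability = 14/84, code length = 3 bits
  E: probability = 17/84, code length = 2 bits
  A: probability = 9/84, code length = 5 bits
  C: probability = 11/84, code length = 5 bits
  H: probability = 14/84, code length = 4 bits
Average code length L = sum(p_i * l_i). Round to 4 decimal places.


Weighted contributions p_i * l_i:
  B: (19/84) * 1 = 19/84
  F: (14/84) * 3 = 42/84
  E: (17/84) * 2 = 34/84
  A: (9/84) * 5 = 45/84
  C: (11/84) * 5 = 55/84
  H: (14/84) * 4 = 56/84
Sum = (19 + 42 + 34 + 45 + 55 + 56)/84 = 251/84

L = 251/84 = 2.9881 bits/symbol


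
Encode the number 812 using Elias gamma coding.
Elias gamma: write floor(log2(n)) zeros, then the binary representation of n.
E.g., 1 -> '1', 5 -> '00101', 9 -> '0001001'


num_bits = floor(log2(812)) + 1 = 10
leading_zeros = num_bits - 1 = 9
binary(812) = 1100101100

Elias gamma(812) = '000000000' + '1100101100' = 0000000001100101100 (19 bits)


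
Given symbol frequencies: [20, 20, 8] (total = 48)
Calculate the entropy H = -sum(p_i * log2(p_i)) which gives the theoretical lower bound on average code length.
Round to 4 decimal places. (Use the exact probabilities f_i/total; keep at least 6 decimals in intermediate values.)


Per-symbol terms -p_i * log2(p_i) with p_i = f_i/48:
  p = 20/48 = 0.416667: log2(p) = -1.263034, -p*log2(p) = 0.526264
  p = 20/48 = 0.416667: log2(p) = -1.263034, -p*log2(p) = 0.526264
  p = 8/48 = 0.166667: log2(p) = -2.584963, -p*log2(p) = 0.430827
H = 0.526264 + 0.526264 + 0.430827 = 1.483355

H = 1.4834 bits/symbol


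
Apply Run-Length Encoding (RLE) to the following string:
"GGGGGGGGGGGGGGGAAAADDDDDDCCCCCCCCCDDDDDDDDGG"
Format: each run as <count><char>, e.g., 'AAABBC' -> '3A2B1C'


Scanning runs left to right:
  i=0: run of 'G' x 15 -> '15G'
  i=15: run of 'A' x 4 -> '4A'
  i=19: run of 'D' x 6 -> '6D'
  i=25: run of 'C' x 9 -> '9C'
  i=34: run of 'D' x 8 -> '8D'
  i=42: run of 'G' x 2 -> '2G'

RLE = 15G4A6D9C8D2G


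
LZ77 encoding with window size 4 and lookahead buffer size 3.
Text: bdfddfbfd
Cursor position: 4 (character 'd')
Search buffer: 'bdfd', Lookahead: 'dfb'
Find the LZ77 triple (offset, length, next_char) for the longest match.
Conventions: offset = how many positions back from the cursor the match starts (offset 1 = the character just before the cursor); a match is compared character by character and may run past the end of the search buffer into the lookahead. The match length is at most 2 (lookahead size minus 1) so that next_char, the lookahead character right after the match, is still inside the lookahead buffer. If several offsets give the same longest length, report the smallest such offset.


Try each offset into the search buffer:
  offset=1 (pos 3, char 'd'): match length 1
  offset=2 (pos 2, char 'f'): match length 0
  offset=3 (pos 1, char 'd'): match length 2
  offset=4 (pos 0, char 'b'): match length 0
Longest match has length 2 at offset 3.
next_char = character at position 4 + 2 = 6 -> 'b'

Best match: offset=3, length=2 (matching 'df' starting at position 1)
LZ77 triple: (3, 2, 'b')


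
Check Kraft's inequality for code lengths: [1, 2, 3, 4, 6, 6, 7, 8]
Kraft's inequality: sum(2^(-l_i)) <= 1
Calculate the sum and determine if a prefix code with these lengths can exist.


Sum = 2^(-1) + 2^(-2) + 2^(-3) + 2^(-4) + 2^(-6) + 2^(-6) + 2^(-7) + 2^(-8)
    = 0.5 + 0.25 + 0.125 + 0.0625 + 0.015625 + 0.015625 + 0.0078125 + 0.00390625
    = 251/256 = 0.98046875
Since 0.98046875 <= 1, Kraft's inequality IS satisfied.
A prefix code with these lengths CAN exist.

Kraft sum = 0.98046875. Satisfied.


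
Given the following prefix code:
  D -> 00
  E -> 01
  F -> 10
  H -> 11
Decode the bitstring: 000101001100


Decoding step by step:
Bits 00 -> D
Bits 01 -> E
Bits 01 -> E
Bits 00 -> D
Bits 11 -> H
Bits 00 -> D


Decoded message: DEEDHD


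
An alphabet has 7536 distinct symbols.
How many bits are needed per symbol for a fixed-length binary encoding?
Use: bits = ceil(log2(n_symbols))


log2(7536) = 12.8796
Bracket: 2^12 = 4096 < 7536 <= 2^13 = 8192
So ceil(log2(7536)) = 13

bits = ceil(log2(7536)) = ceil(12.8796) = 13 bits


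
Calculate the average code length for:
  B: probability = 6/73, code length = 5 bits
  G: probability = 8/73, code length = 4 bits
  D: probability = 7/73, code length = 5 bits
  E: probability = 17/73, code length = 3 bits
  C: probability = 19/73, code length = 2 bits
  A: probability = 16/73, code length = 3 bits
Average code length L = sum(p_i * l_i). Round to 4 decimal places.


Weighted contributions p_i * l_i:
  B: (6/73) * 5 = 30/73
  G: (8/73) * 4 = 32/73
  D: (7/73) * 5 = 35/73
  E: (17/73) * 3 = 51/73
  C: (19/73) * 2 = 38/73
  A: (16/73) * 3 = 48/73
Sum = (30 + 32 + 35 + 51 + 38 + 48)/73 = 234/73

L = 234/73 = 3.2055 bits/symbol


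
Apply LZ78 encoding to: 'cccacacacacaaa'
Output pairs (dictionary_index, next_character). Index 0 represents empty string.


LZ78 encoding steps:
Dictionary: {0: ''}
Step 1: w='' (idx 0), next='c' -> output (0, 'c'), add 'c' as idx 1
Step 2: w='c' (idx 1), next='c' -> output (1, 'c'), add 'cc' as idx 2
Step 3: w='' (idx 0), next='a' -> output (0, 'a'), add 'a' as idx 3
Step 4: w='c' (idx 1), next='a' -> output (1, 'a'), add 'ca' as idx 4
Step 5: w='ca' (idx 4), next='c' -> output (4, 'c'), add 'cac' as idx 5
Step 6: w='a' (idx 3), next='c' -> output (3, 'c'), add 'ac' as idx 6
Step 7: w='a' (idx 3), next='a' -> output (3, 'a'), add 'aa' as idx 7
Step 8: w='a' (idx 3), end of input -> output (3, '')


Encoded: [(0, 'c'), (1, 'c'), (0, 'a'), (1, 'a'), (4, 'c'), (3, 'c'), (3, 'a'), (3, '')]


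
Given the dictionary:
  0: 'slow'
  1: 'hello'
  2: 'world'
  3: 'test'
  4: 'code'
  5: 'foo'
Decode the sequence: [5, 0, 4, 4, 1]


Look up each index in the dictionary:
  5 -> 'foo'
  0 -> 'slow'
  4 -> 'code'
  4 -> 'code'
  1 -> 'hello'

Decoded: "foo slow code code hello"


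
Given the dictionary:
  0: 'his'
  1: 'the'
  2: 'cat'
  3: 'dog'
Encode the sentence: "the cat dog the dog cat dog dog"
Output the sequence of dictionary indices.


Look up each word in the dictionary:
  'the' -> 1
  'cat' -> 2
  'dog' -> 3
  'the' -> 1
  'dog' -> 3
  'cat' -> 2
  'dog' -> 3
  'dog' -> 3

Encoded: [1, 2, 3, 1, 3, 2, 3, 3]


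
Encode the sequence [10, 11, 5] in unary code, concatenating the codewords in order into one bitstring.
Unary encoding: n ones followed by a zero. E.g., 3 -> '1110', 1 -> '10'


Encode each number as n ones followed by a terminating 0:
  10 -> 11111111110 (11 bits)
  11 -> 111111111110 (12 bits)
  5 -> 111110 (6 bits)
Total length = 11 + 12 + 6 = 29 bits.

Unary([10, 11, 5]) = 11111111110111111111110111110 (29 bits)


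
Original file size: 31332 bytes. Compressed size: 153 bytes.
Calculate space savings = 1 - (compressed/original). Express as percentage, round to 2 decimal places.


ratio = compressed/original = 153/31332 = 0.004883
savings = 1 - ratio = 1 - 0.004883 = 0.995117
as a percentage: 0.995117 * 100 = 99.51%

Space savings = 1 - 153/31332 = 99.51%


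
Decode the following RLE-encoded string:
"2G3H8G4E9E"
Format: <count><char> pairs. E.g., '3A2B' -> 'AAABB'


Expanding each <count><char> pair:
  2G -> 'GG'
  3H -> 'HHH'
  8G -> 'GGGGGGGG'
  4E -> 'EEEE'
  9E -> 'EEEEEEEEE'

Decoded = GGHHHGGGGGGGGEEEEEEEEEEEEE


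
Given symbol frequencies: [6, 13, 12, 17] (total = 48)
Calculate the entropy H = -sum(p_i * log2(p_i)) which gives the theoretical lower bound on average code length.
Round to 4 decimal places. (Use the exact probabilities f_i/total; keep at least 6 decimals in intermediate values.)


Per-symbol terms -p_i * log2(p_i) with p_i = f_i/48:
  p = 6/48 = 0.125000: log2(p) = -3.000000, -p*log2(p) = 0.375000
  p = 13/48 = 0.270833: log2(p) = -1.884523, -p*log2(p) = 0.510392
  p = 12/48 = 0.250000: log2(p) = -2.000000, -p*log2(p) = 0.500000
  p = 17/48 = 0.354167: log2(p) = -1.497500, -p*log2(p) = 0.530364
H = 0.375000 + 0.510392 + 0.500000 + 0.530364 = 1.915756

H = 1.9158 bits/symbol


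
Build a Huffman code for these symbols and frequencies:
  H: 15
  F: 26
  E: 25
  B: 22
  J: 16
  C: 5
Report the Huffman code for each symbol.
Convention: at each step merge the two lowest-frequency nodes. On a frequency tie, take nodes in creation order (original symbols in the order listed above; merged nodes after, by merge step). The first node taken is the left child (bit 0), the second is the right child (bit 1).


Huffman tree construction:
Step 1: Merge C(5) + H(15) = 20
Step 2: Merge J(16) + (C+H)(20) = 36
Step 3: Merge B(22) + E(25) = 47
Step 4: Merge F(26) + (J+(C+H))(36) = 62
Step 5: Merge (B+E)(47) + (F+(J+(C+H)))(62) = 109
Read each symbol's code off the tree from the root (left child = 0, right child = 1).

Codes:
  H: 1111 (length 4)
  F: 10 (length 2)
  E: 01 (length 2)
  B: 00 (length 2)
  J: 110 (length 3)
  C: 1110 (length 4)
Average code length: 274/109 = 2.5138 bits/symbol


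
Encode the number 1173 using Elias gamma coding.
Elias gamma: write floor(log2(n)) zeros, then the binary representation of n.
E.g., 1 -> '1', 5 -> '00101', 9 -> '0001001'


num_bits = floor(log2(1173)) + 1 = 11
leading_zeros = num_bits - 1 = 10
binary(1173) = 10010010101

Elias gamma(1173) = '0000000000' + '10010010101' = 000000000010010010101 (21 bits)


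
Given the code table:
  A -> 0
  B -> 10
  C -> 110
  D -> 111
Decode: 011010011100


Decoding:
0 -> A
110 -> C
10 -> B
0 -> A
111 -> D
0 -> A
0 -> A


Result: ACBADAA


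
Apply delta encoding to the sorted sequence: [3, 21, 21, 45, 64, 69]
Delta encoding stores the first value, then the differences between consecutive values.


First value: 3
Deltas:
  21 - 3 = 18
  21 - 21 = 0
  45 - 21 = 24
  64 - 45 = 19
  69 - 64 = 5


Delta encoded: [3, 18, 0, 24, 19, 5]


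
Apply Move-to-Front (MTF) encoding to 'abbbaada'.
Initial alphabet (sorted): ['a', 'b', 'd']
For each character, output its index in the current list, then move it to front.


MTF encoding:
'a': index 0 in ['a', 'b', 'd'] -> ['a', 'b', 'd']
'b': index 1 in ['a', 'b', 'd'] -> ['b', 'a', 'd']
'b': index 0 in ['b', 'a', 'd'] -> ['b', 'a', 'd']
'b': index 0 in ['b', 'a', 'd'] -> ['b', 'a', 'd']
'a': index 1 in ['b', 'a', 'd'] -> ['a', 'b', 'd']
'a': index 0 in ['a', 'b', 'd'] -> ['a', 'b', 'd']
'd': index 2 in ['a', 'b', 'd'] -> ['d', 'a', 'b']
'a': index 1 in ['d', 'a', 'b'] -> ['a', 'd', 'b']


Output: [0, 1, 0, 0, 1, 0, 2, 1]


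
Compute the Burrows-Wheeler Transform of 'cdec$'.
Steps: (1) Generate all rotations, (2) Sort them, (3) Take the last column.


Rotations (sorted):
  0: $cdec -> last char: c
  1: c$cde -> last char: e
  2: cdec$ -> last char: $
  3: dec$c -> last char: c
  4: ec$cd -> last char: d


BWT = ce$cd


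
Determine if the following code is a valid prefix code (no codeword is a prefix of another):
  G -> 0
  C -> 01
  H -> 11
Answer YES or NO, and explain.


Checking each pair (does one codeword prefix another?):
  G='0' vs C='01': prefix -- VIOLATION

NO -- this is NOT a valid prefix code. G (0) is a prefix of C (01).


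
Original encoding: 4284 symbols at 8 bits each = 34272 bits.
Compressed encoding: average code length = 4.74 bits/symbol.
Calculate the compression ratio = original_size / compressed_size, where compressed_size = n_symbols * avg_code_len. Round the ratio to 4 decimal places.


original_size = n_symbols * orig_bits = 4284 * 8 = 34272 bits
compressed_size = n_symbols * avg_code_len = 4284 * 4.74 = 20306.16 bits
ratio = original_size / compressed_size = 34272 / 20306.16 = 1.6878

Compression ratio = 1.6878


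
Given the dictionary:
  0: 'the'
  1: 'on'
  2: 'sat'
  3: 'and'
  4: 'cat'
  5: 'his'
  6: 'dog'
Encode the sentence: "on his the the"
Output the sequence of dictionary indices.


Look up each word in the dictionary:
  'on' -> 1
  'his' -> 5
  'the' -> 0
  'the' -> 0

Encoded: [1, 5, 0, 0]


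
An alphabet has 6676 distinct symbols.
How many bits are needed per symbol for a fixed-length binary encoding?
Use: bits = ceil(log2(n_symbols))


log2(6676) = 12.7048
Bracket: 2^12 = 4096 < 6676 <= 2^13 = 8192
So ceil(log2(6676)) = 13

bits = ceil(log2(6676)) = ceil(12.7048) = 13 bits


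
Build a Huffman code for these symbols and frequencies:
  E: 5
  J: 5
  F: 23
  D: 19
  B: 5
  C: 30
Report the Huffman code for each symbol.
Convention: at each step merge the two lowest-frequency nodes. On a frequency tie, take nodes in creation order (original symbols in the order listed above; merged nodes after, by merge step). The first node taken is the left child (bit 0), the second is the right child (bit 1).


Huffman tree construction:
Step 1: Merge E(5) + J(5) = 10
Step 2: Merge B(5) + (E+J)(10) = 15
Step 3: Merge (B+(E+J))(15) + D(19) = 34
Step 4: Merge F(23) + C(30) = 53
Step 5: Merge ((B+(E+J))+D)(34) + (F+C)(53) = 87
Read each symbol's code off the tree from the root (left child = 0, right child = 1).

Codes:
  E: 0010 (length 4)
  J: 0011 (length 4)
  F: 10 (length 2)
  D: 01 (length 2)
  B: 000 (length 3)
  C: 11 (length 2)
Average code length: 199/87 = 2.2874 bits/symbol


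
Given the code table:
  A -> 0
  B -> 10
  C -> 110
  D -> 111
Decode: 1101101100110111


Decoding:
110 -> C
110 -> C
110 -> C
0 -> A
110 -> C
111 -> D


Result: CCCACD


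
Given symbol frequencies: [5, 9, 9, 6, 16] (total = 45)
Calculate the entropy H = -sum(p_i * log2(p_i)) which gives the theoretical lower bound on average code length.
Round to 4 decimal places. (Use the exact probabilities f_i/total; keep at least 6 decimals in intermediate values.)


Per-symbol terms -p_i * log2(p_i) with p_i = f_i/45:
  p = 5/45 = 0.111111: log2(p) = -3.169925, -p*log2(p) = 0.352214
  p = 9/45 = 0.200000: log2(p) = -2.321928, -p*log2(p) = 0.464386
  p = 9/45 = 0.200000: log2(p) = -2.321928, -p*log2(p) = 0.464386
  p = 6/45 = 0.133333: log2(p) = -2.906891, -p*log2(p) = 0.387585
  p = 16/45 = 0.355556: log2(p) = -1.491853, -p*log2(p) = 0.530437
H = 0.352214 + 0.464386 + 0.464386 + 0.387585 + 0.530437 = 2.199008

H = 2.199 bits/symbol


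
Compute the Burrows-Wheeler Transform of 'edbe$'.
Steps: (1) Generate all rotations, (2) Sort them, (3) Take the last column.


Rotations (sorted):
  0: $edbe -> last char: e
  1: be$ed -> last char: d
  2: dbe$e -> last char: e
  3: e$edb -> last char: b
  4: edbe$ -> last char: $


BWT = edeb$


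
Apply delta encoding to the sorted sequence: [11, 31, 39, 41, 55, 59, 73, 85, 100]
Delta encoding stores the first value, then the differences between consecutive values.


First value: 11
Deltas:
  31 - 11 = 20
  39 - 31 = 8
  41 - 39 = 2
  55 - 41 = 14
  59 - 55 = 4
  73 - 59 = 14
  85 - 73 = 12
  100 - 85 = 15


Delta encoded: [11, 20, 8, 2, 14, 4, 14, 12, 15]


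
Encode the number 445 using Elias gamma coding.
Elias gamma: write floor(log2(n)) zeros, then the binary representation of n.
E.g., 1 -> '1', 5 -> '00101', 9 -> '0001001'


num_bits = floor(log2(445)) + 1 = 9
leading_zeros = num_bits - 1 = 8
binary(445) = 110111101

Elias gamma(445) = '00000000' + '110111101' = 00000000110111101 (17 bits)


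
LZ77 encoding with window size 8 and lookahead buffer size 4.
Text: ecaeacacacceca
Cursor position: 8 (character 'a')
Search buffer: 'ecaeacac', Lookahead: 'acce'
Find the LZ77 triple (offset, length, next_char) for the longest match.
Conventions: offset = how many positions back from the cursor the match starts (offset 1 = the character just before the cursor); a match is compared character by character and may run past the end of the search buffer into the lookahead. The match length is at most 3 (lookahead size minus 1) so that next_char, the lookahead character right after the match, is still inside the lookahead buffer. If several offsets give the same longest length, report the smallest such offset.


Try each offset into the search buffer:
  offset=1 (pos 7, char 'c'): match length 0
  offset=2 (pos 6, char 'a'): match length 2
  offset=3 (pos 5, char 'c'): match length 0
  offset=4 (pos 4, char 'a'): match length 2
  offset=5 (pos 3, char 'e'): match length 0
  offset=6 (pos 2, char 'a'): match length 1
  offset=7 (pos 1, char 'c'): match length 0
  offset=8 (pos 0, char 'e'): match length 0
Longest match has length 2, found at offsets 2, 4; take the smallest, offset 2.
next_char = character at position 8 + 2 = 10 -> 'c'

Best match: offset=2, length=2 (matching 'ac' starting at position 6)
LZ77 triple: (2, 2, 'c')


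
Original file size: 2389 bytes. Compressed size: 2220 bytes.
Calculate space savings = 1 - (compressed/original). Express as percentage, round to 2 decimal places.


ratio = compressed/original = 2220/2389 = 0.929259
savings = 1 - ratio = 1 - 0.929259 = 0.070741
as a percentage: 0.070741 * 100 = 7.07%

Space savings = 1 - 2220/2389 = 7.07%


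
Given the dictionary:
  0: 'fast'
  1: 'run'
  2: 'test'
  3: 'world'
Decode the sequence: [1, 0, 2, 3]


Look up each index in the dictionary:
  1 -> 'run'
  0 -> 'fast'
  2 -> 'test'
  3 -> 'world'

Decoded: "run fast test world"


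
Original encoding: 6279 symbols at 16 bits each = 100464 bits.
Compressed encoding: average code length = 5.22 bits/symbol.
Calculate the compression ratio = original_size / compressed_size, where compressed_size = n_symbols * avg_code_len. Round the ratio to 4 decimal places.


original_size = n_symbols * orig_bits = 6279 * 16 = 100464 bits
compressed_size = n_symbols * avg_code_len = 6279 * 5.22 = 32776.38 bits
ratio = original_size / compressed_size = 100464 / 32776.38 = 3.0651

Compression ratio = 3.0651


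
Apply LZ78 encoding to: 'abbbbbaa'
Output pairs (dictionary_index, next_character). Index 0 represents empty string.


LZ78 encoding steps:
Dictionary: {0: ''}
Step 1: w='' (idx 0), next='a' -> output (0, 'a'), add 'a' as idx 1
Step 2: w='' (idx 0), next='b' -> output (0, 'b'), add 'b' as idx 2
Step 3: w='b' (idx 2), next='b' -> output (2, 'b'), add 'bb' as idx 3
Step 4: w='bb' (idx 3), next='a' -> output (3, 'a'), add 'bba' as idx 4
Step 5: w='a' (idx 1), end of input -> output (1, '')


Encoded: [(0, 'a'), (0, 'b'), (2, 'b'), (3, 'a'), (1, '')]


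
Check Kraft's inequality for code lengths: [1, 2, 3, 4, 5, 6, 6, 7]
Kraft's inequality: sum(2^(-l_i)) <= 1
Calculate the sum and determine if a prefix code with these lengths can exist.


Sum = 2^(-1) + 2^(-2) + 2^(-3) + 2^(-4) + 2^(-5) + 2^(-6) + 2^(-6) + 2^(-7)
    = 0.5 + 0.25 + 0.125 + 0.0625 + 0.03125 + 0.015625 + 0.015625 + 0.0078125
    = 129/128 = 1.0078125
Since 1.0078125 > 1, Kraft's inequality is NOT satisfied.
A prefix code with these lengths CANNOT exist.

Kraft sum = 1.0078125. Not satisfied.


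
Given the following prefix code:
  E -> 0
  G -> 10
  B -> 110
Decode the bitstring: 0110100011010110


Decoding step by step:
Bits 0 -> E
Bits 110 -> B
Bits 10 -> G
Bits 0 -> E
Bits 0 -> E
Bits 110 -> B
Bits 10 -> G
Bits 110 -> B


Decoded message: EBGEEBGB


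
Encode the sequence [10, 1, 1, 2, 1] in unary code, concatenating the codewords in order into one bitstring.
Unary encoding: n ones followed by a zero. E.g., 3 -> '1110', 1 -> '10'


Encode each number as n ones followed by a terminating 0:
  10 -> 11111111110 (11 bits)
  1 -> 10 (2 bits)
  1 -> 10 (2 bits)
  2 -> 110 (3 bits)
  1 -> 10 (2 bits)
Total length = 11 + 2 + 2 + 3 + 2 = 20 bits.

Unary([10, 1, 1, 2, 1]) = 11111111110101011010 (20 bits)


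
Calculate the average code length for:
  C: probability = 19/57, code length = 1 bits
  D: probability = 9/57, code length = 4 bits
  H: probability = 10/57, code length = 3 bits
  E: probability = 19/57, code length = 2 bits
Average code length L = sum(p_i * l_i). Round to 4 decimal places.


Weighted contributions p_i * l_i:
  C: (19/57) * 1 = 19/57
  D: (9/57) * 4 = 36/57
  H: (10/57) * 3 = 30/57
  E: (19/57) * 2 = 38/57
Sum = (19 + 36 + 30 + 38)/57 = 123/57

L = 123/57 = 2.1579 bits/symbol


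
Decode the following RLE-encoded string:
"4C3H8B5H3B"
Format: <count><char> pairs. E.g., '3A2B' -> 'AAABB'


Expanding each <count><char> pair:
  4C -> 'CCCC'
  3H -> 'HHH'
  8B -> 'BBBBBBBB'
  5H -> 'HHHHH'
  3B -> 'BBB'

Decoded = CCCCHHHBBBBBBBBHHHHHBBB


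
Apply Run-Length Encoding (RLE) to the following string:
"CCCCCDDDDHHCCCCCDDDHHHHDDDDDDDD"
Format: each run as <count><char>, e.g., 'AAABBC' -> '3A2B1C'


Scanning runs left to right:
  i=0: run of 'C' x 5 -> '5C'
  i=5: run of 'D' x 4 -> '4D'
  i=9: run of 'H' x 2 -> '2H'
  i=11: run of 'C' x 5 -> '5C'
  i=16: run of 'D' x 3 -> '3D'
  i=19: run of 'H' x 4 -> '4H'
  i=23: run of 'D' x 8 -> '8D'

RLE = 5C4D2H5C3D4H8D


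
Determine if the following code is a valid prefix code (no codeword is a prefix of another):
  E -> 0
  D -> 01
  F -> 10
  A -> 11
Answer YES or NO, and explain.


Checking each pair (does one codeword prefix another?):
  E='0' vs D='01': prefix -- VIOLATION

NO -- this is NOT a valid prefix code. E (0) is a prefix of D (01).


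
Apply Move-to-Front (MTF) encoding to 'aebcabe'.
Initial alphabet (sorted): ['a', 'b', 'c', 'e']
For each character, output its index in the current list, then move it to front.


MTF encoding:
'a': index 0 in ['a', 'b', 'c', 'e'] -> ['a', 'b', 'c', 'e']
'e': index 3 in ['a', 'b', 'c', 'e'] -> ['e', 'a', 'b', 'c']
'b': index 2 in ['e', 'a', 'b', 'c'] -> ['b', 'e', 'a', 'c']
'c': index 3 in ['b', 'e', 'a', 'c'] -> ['c', 'b', 'e', 'a']
'a': index 3 in ['c', 'b', 'e', 'a'] -> ['a', 'c', 'b', 'e']
'b': index 2 in ['a', 'c', 'b', 'e'] -> ['b', 'a', 'c', 'e']
'e': index 3 in ['b', 'a', 'c', 'e'] -> ['e', 'b', 'a', 'c']


Output: [0, 3, 2, 3, 3, 2, 3]


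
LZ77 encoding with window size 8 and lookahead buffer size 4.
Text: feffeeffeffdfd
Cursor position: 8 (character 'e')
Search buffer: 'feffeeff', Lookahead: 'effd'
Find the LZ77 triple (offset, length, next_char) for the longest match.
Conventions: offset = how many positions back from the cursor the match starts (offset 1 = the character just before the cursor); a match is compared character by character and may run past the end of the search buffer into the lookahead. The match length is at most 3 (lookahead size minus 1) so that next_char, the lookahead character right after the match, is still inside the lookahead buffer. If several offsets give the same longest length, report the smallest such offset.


Try each offset into the search buffer:
  offset=1 (pos 7, char 'f'): match length 0
  offset=2 (pos 6, char 'f'): match length 0
  offset=3 (pos 5, char 'e'): match length 3
  offset=4 (pos 4, char 'e'): match length 1
  offset=5 (pos 3, char 'f'): match length 0
  offset=6 (pos 2, char 'f'): match length 0
  offset=7 (pos 1, char 'e'): match length 3
  offset=8 (pos 0, char 'f'): match length 0
Longest match has length 3, found at offsets 3, 7; take the smallest, offset 3.
next_char = character at position 8 + 3 = 11 -> 'd'

Best match: offset=3, length=3 (matching 'eff' starting at position 5)
LZ77 triple: (3, 3, 'd')


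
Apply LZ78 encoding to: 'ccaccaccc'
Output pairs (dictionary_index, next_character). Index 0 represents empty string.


LZ78 encoding steps:
Dictionary: {0: ''}
Step 1: w='' (idx 0), next='c' -> output (0, 'c'), add 'c' as idx 1
Step 2: w='c' (idx 1), next='a' -> output (1, 'a'), add 'ca' as idx 2
Step 3: w='c' (idx 1), next='c' -> output (1, 'c'), add 'cc' as idx 3
Step 4: w='' (idx 0), next='a' -> output (0, 'a'), add 'a' as idx 4
Step 5: w='cc' (idx 3), next='c' -> output (3, 'c'), add 'ccc' as idx 5


Encoded: [(0, 'c'), (1, 'a'), (1, 'c'), (0, 'a'), (3, 'c')]


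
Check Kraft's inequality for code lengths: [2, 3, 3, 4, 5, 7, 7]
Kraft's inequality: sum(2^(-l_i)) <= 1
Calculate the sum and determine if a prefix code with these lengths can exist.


Sum = 2^(-2) + 2^(-3) + 2^(-3) + 2^(-4) + 2^(-5) + 2^(-7) + 2^(-7)
    = 0.25 + 0.125 + 0.125 + 0.0625 + 0.03125 + 0.0078125 + 0.0078125
    = 78/128 = 0.609375
Since 0.609375 <= 1, Kraft's inequality IS satisfied.
A prefix code with these lengths CAN exist.

Kraft sum = 0.609375. Satisfied.


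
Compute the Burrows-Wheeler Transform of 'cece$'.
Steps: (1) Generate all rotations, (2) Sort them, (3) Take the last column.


Rotations (sorted):
  0: $cece -> last char: e
  1: ce$ce -> last char: e
  2: cece$ -> last char: $
  3: e$cec -> last char: c
  4: ece$c -> last char: c


BWT = ee$cc


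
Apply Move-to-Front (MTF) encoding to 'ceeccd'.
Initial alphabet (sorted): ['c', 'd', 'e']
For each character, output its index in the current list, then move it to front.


MTF encoding:
'c': index 0 in ['c', 'd', 'e'] -> ['c', 'd', 'e']
'e': index 2 in ['c', 'd', 'e'] -> ['e', 'c', 'd']
'e': index 0 in ['e', 'c', 'd'] -> ['e', 'c', 'd']
'c': index 1 in ['e', 'c', 'd'] -> ['c', 'e', 'd']
'c': index 0 in ['c', 'e', 'd'] -> ['c', 'e', 'd']
'd': index 2 in ['c', 'e', 'd'] -> ['d', 'c', 'e']


Output: [0, 2, 0, 1, 0, 2]


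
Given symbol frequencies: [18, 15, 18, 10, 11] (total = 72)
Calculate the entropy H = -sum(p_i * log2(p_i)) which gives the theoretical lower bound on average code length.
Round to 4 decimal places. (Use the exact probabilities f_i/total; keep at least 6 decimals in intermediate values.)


Per-symbol terms -p_i * log2(p_i) with p_i = f_i/72:
  p = 18/72 = 0.250000: log2(p) = -2.000000, -p*log2(p) = 0.500000
  p = 15/72 = 0.208333: log2(p) = -2.263034, -p*log2(p) = 0.471466
  p = 18/72 = 0.250000: log2(p) = -2.000000, -p*log2(p) = 0.500000
  p = 10/72 = 0.138889: log2(p) = -2.847997, -p*log2(p) = 0.395555
  p = 11/72 = 0.152778: log2(p) = -2.710493, -p*log2(p) = 0.414103
H = 0.500000 + 0.471466 + 0.500000 + 0.395555 + 0.414103 = 2.281124

H = 2.2811 bits/symbol


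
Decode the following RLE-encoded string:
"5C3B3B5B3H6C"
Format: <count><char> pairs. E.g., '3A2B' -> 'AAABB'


Expanding each <count><char> pair:
  5C -> 'CCCCC'
  3B -> 'BBB'
  3B -> 'BBB'
  5B -> 'BBBBB'
  3H -> 'HHH'
  6C -> 'CCCCCC'

Decoded = CCCCCBBBBBBBBBBBHHHCCCCCC


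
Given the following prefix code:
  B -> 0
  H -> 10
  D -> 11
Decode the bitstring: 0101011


Decoding step by step:
Bits 0 -> B
Bits 10 -> H
Bits 10 -> H
Bits 11 -> D


Decoded message: BHHD


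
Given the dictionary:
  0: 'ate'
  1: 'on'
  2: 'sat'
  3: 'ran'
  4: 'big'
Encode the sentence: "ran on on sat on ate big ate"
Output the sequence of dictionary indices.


Look up each word in the dictionary:
  'ran' -> 3
  'on' -> 1
  'on' -> 1
  'sat' -> 2
  'on' -> 1
  'ate' -> 0
  'big' -> 4
  'ate' -> 0

Encoded: [3, 1, 1, 2, 1, 0, 4, 0]


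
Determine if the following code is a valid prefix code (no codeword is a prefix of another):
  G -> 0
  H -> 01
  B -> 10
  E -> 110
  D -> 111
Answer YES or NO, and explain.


Checking each pair (does one codeword prefix another?):
  G='0' vs H='01': prefix -- VIOLATION

NO -- this is NOT a valid prefix code. G (0) is a prefix of H (01).


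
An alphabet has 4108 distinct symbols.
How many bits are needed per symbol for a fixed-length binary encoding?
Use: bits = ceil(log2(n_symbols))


log2(4108) = 12.0042
Bracket: 2^12 = 4096 < 4108 <= 2^13 = 8192
So ceil(log2(4108)) = 13

bits = ceil(log2(4108)) = ceil(12.0042) = 13 bits


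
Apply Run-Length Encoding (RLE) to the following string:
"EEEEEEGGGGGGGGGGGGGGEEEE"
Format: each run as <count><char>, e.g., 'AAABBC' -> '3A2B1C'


Scanning runs left to right:
  i=0: run of 'E' x 6 -> '6E'
  i=6: run of 'G' x 14 -> '14G'
  i=20: run of 'E' x 4 -> '4E'

RLE = 6E14G4E


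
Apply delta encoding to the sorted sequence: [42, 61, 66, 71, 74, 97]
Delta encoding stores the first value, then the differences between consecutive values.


First value: 42
Deltas:
  61 - 42 = 19
  66 - 61 = 5
  71 - 66 = 5
  74 - 71 = 3
  97 - 74 = 23


Delta encoded: [42, 19, 5, 5, 3, 23]


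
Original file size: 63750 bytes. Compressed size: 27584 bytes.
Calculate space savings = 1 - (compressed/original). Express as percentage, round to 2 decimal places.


ratio = compressed/original = 27584/63750 = 0.43269
savings = 1 - ratio = 1 - 0.43269 = 0.56731
as a percentage: 0.56731 * 100 = 56.73%

Space savings = 1 - 27584/63750 = 56.73%


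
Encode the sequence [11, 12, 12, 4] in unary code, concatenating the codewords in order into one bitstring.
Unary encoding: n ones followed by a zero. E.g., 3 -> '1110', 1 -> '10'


Encode each number as n ones followed by a terminating 0:
  11 -> 111111111110 (12 bits)
  12 -> 1111111111110 (13 bits)
  12 -> 1111111111110 (13 bits)
  4 -> 11110 (5 bits)
Total length = 12 + 13 + 13 + 5 = 43 bits.

Unary([11, 12, 12, 4]) = 1111111111101111111111110111111111111011110 (43 bits)


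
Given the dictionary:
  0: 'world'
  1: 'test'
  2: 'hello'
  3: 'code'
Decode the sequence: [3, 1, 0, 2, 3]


Look up each index in the dictionary:
  3 -> 'code'
  1 -> 'test'
  0 -> 'world'
  2 -> 'hello'
  3 -> 'code'

Decoded: "code test world hello code"


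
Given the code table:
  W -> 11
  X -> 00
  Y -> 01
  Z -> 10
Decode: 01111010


Decoding:
01 -> Y
11 -> W
10 -> Z
10 -> Z


Result: YWZZ


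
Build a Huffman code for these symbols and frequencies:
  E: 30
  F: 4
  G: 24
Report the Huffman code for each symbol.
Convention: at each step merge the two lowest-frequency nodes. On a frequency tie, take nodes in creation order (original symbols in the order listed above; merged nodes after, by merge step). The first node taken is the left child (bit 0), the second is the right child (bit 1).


Huffman tree construction:
Step 1: Merge F(4) + G(24) = 28
Step 2: Merge (F+G)(28) + E(30) = 58
Read each symbol's code off the tree from the root (left child = 0, right child = 1).

Codes:
  E: 1 (length 1)
  F: 00 (length 2)
  G: 01 (length 2)
Average code length: 86/58 = 1.4828 bits/symbol


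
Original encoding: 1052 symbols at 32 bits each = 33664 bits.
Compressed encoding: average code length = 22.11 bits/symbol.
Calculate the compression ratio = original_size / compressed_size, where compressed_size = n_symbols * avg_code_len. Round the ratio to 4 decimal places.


original_size = n_symbols * orig_bits = 1052 * 32 = 33664 bits
compressed_size = n_symbols * avg_code_len = 1052 * 22.11 = 23259.72 bits
ratio = original_size / compressed_size = 33664 / 23259.72 = 1.4473

Compression ratio = 1.4473


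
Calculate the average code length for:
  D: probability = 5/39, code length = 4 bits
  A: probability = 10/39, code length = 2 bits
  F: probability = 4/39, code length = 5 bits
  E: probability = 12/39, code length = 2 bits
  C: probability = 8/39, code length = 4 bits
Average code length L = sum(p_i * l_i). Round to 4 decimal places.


Weighted contributions p_i * l_i:
  D: (5/39) * 4 = 20/39
  A: (10/39) * 2 = 20/39
  F: (4/39) * 5 = 20/39
  E: (12/39) * 2 = 24/39
  C: (8/39) * 4 = 32/39
Sum = (20 + 20 + 20 + 24 + 32)/39 = 116/39

L = 116/39 = 2.9744 bits/symbol


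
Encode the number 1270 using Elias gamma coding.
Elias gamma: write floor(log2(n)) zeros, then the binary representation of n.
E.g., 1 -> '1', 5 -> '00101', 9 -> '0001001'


num_bits = floor(log2(1270)) + 1 = 11
leading_zeros = num_bits - 1 = 10
binary(1270) = 10011110110

Elias gamma(1270) = '0000000000' + '10011110110' = 000000000010011110110 (21 bits)


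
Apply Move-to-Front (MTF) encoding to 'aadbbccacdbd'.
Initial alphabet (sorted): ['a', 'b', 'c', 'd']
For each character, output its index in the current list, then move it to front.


MTF encoding:
'a': index 0 in ['a', 'b', 'c', 'd'] -> ['a', 'b', 'c', 'd']
'a': index 0 in ['a', 'b', 'c', 'd'] -> ['a', 'b', 'c', 'd']
'd': index 3 in ['a', 'b', 'c', 'd'] -> ['d', 'a', 'b', 'c']
'b': index 2 in ['d', 'a', 'b', 'c'] -> ['b', 'd', 'a', 'c']
'b': index 0 in ['b', 'd', 'a', 'c'] -> ['b', 'd', 'a', 'c']
'c': index 3 in ['b', 'd', 'a', 'c'] -> ['c', 'b', 'd', 'a']
'c': index 0 in ['c', 'b', 'd', 'a'] -> ['c', 'b', 'd', 'a']
'a': index 3 in ['c', 'b', 'd', 'a'] -> ['a', 'c', 'b', 'd']
'c': index 1 in ['a', 'c', 'b', 'd'] -> ['c', 'a', 'b', 'd']
'd': index 3 in ['c', 'a', 'b', 'd'] -> ['d', 'c', 'a', 'b']
'b': index 3 in ['d', 'c', 'a', 'b'] -> ['b', 'd', 'c', 'a']
'd': index 1 in ['b', 'd', 'c', 'a'] -> ['d', 'b', 'c', 'a']


Output: [0, 0, 3, 2, 0, 3, 0, 3, 1, 3, 3, 1]


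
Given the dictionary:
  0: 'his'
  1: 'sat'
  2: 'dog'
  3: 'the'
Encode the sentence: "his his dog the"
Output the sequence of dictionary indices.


Look up each word in the dictionary:
  'his' -> 0
  'his' -> 0
  'dog' -> 2
  'the' -> 3

Encoded: [0, 0, 2, 3]


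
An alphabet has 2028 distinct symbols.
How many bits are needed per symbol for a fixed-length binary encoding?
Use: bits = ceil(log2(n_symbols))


log2(2028) = 10.9858
Bracket: 2^10 = 1024 < 2028 <= 2^11 = 2048
So ceil(log2(2028)) = 11

bits = ceil(log2(2028)) = ceil(10.9858) = 11 bits


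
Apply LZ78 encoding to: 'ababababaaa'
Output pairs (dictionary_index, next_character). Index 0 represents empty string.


LZ78 encoding steps:
Dictionary: {0: ''}
Step 1: w='' (idx 0), next='a' -> output (0, 'a'), add 'a' as idx 1
Step 2: w='' (idx 0), next='b' -> output (0, 'b'), add 'b' as idx 2
Step 3: w='a' (idx 1), next='b' -> output (1, 'b'), add 'ab' as idx 3
Step 4: w='ab' (idx 3), next='a' -> output (3, 'a'), add 'aba' as idx 4
Step 5: w='b' (idx 2), next='a' -> output (2, 'a'), add 'ba' as idx 5
Step 6: w='a' (idx 1), next='a' -> output (1, 'a'), add 'aa' as idx 6


Encoded: [(0, 'a'), (0, 'b'), (1, 'b'), (3, 'a'), (2, 'a'), (1, 'a')]
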